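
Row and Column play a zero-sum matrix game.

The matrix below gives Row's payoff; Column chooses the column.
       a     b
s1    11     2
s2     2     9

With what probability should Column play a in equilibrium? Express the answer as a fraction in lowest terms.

Row minima are 2 and 2, so Row's maximin is 2; column maxima are 11 and 9, so Column's minimax is 9. These differ, so the equilibrium is in mixed strategies.
Let Column play a with probability q. Row is indifferent when 11q + 2(1−q) = 2q + 9(1−q), giving q = 7/16.

7/16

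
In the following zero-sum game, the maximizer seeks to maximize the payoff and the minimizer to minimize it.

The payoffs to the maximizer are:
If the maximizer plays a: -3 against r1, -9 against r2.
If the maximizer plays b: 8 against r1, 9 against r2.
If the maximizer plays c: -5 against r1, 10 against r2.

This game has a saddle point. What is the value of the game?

8

Row minima: -9, 8, -5 → the maximizer's maximin is 8.
Column maxima: 8, 10 → the minimizer's minimax is 8.
They coincide at (b, r1), so the value is 8.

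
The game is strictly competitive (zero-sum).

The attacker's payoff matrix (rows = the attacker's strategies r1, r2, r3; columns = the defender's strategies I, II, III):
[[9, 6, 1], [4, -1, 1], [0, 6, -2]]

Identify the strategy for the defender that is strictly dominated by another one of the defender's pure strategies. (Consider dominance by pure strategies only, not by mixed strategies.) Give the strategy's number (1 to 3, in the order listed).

The defender prefers columns that give the attacker less. Compare I with III: 1 < 9, 1 < 4, -2 < 0.
So III strictly dominates I for the defender; I is strictly dominated.

1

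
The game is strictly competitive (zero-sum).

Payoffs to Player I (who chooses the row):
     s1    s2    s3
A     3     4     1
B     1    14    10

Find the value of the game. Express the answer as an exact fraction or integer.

Column s2 is strictly dominated by s3 for Player II (it gives Player I more in every row).
The remaining 2×2 game on (A, B) × (s1, s3) has no saddle point. Let Player I play A with probability p; indifference gives 3p + (1−p) = p + 10(1−p), so p = 9/11.
Similarly Player II's optimal q on s1 is 9/11, and the value is 3·(9/11) + (1)·(2/11) = 29/11.

29/11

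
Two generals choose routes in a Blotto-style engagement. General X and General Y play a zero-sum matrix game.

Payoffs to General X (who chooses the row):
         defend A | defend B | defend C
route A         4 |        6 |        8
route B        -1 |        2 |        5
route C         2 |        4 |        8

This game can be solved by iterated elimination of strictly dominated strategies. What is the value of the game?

4

Row route B is strictly dominated by row route A (4>-1, 6>2, 8>5); eliminate route B.
Column defend C is strictly dominated by defend A for General Y (4<8, 2<8); eliminate defend C.
Row route C is strictly dominated by row route A (4>2, 6>4); eliminate route C.
Column defend B is strictly dominated by defend A for General Y (4<6); eliminate defend B.
Only (route A, defend A) remains, with payoff 4.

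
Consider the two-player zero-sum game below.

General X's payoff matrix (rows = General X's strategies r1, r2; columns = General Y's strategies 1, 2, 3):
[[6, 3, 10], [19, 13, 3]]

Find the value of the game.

Column 1 is strictly dominated by 2 for General Y (it gives General X more in every row).
The remaining 2×2 game on (r1, r2) × (2, 3) has no saddle point. Let General X play r1 with probability p; indifference gives 3p + 13(1−p) = 10p + 3(1−p), so p = 10/17.
Similarly General Y's optimal q on 2 is 7/17, and the value is 3·(7/17) + (10)·(10/17) = 121/17.

121/17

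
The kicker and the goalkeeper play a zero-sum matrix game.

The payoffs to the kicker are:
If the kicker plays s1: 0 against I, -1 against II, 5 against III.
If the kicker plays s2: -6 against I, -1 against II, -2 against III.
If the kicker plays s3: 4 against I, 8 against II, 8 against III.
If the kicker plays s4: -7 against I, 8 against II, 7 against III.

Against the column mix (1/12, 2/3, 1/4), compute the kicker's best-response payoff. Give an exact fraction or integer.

s1: (0)·(1/12) + (-1)·(2/3) + (5)·(1/4) = 7/12.
s2: (-6)·(1/12) + (-1)·(2/3) + (-2)·(1/4) = -5/3.
s3: (4)·(1/12) + (8)·(2/3) + (8)·(1/4) = 23/3.
s4: (-7)·(1/12) + (8)·(2/3) + (7)·(1/4) = 13/2.
The best pure response is s3 with expected payoff 23/3.

23/3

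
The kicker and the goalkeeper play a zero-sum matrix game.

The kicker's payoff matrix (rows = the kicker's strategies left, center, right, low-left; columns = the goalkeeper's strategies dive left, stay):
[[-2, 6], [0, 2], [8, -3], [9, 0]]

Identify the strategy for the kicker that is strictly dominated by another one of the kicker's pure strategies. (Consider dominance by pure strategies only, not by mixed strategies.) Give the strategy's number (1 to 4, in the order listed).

3

Compare right with low-left: 9 > 8, 0 > -3.
So low-left strictly dominates right for the kicker; right is strictly dominated.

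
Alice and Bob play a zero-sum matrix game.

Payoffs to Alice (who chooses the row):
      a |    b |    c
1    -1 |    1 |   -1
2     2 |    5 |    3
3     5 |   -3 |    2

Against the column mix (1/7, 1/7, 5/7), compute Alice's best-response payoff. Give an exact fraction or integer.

1: (-1)·(1/7) + (1)·(1/7) + (-1)·(5/7) = -5/7.
2: (2)·(1/7) + (5)·(1/7) + (3)·(5/7) = 22/7.
3: (5)·(1/7) + (-3)·(1/7) + (2)·(5/7) = 12/7.
The best pure response is 2 with expected payoff 22/7.

22/7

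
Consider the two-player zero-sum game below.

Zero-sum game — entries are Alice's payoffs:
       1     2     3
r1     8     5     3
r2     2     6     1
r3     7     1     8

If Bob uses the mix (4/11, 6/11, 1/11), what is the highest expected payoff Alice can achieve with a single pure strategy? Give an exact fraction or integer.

r1: (8)·(4/11) + (5)·(6/11) + (3)·(1/11) = 65/11.
r2: (2)·(4/11) + (6)·(6/11) + (1)·(1/11) = 45/11.
r3: (7)·(4/11) + (1)·(6/11) + (8)·(1/11) = 42/11.
The best pure response is r1 with expected payoff 65/11.

65/11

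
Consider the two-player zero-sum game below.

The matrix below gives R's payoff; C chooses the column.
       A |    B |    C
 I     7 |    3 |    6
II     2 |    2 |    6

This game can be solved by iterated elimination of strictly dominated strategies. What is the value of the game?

Column C is strictly dominated by B for C (3<6, 2<6); eliminate C.
Row II is strictly dominated by row I (7>2, 3>2); eliminate II.
Column A is strictly dominated by B for C (3<7); eliminate A.
Only (I, B) remains, with payoff 3.

3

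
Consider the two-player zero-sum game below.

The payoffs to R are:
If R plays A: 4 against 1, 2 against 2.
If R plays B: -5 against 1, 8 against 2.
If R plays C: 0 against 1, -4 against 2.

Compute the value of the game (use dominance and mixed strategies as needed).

Row C is strictly dominated by row A, so R never plays it.
The remaining 2×2 game on (A, B) × (1, 2) has no saddle point. Let R play A with probability p; indifference gives 4p − 5(1−p) = 2p + 8(1−p), so p = 13/15.
Similarly C's optimal q on 1 is 2/5, and the value is 4·(2/5) + (2)·(3/5) = 14/5.

14/5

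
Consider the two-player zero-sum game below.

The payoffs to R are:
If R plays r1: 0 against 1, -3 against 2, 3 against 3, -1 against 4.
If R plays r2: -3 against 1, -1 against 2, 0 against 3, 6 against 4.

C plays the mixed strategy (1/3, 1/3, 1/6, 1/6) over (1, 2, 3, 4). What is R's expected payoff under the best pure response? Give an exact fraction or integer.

-1/3

r1: (0)·(1/3) + (-3)·(1/3) + (3)·(1/6) + (-1)·(1/6) = -2/3.
r2: (-3)·(1/3) + (-1)·(1/3) + (0)·(1/6) + (6)·(1/6) = -1/3.
The best pure response is r2 with expected payoff -1/3.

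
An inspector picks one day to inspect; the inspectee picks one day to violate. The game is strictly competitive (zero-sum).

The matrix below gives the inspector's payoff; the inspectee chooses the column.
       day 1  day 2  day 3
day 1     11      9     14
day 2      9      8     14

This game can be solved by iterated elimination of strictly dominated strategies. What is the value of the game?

Column day 3 is strictly dominated by day 1 for the inspectee (11<14, 9<14); eliminate day 3.
Row day 2 is strictly dominated by row day 1 (11>9, 9>8); eliminate day 2.
Column day 1 is strictly dominated by day 2 for the inspectee (9<11); eliminate day 1.
Only (day 1, day 2) remains, with payoff 9.

9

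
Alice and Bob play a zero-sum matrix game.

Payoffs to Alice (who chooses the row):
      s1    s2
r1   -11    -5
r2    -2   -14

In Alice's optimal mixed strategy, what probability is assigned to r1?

Row minima are -11 and -14, so Alice's maximin is -11; column maxima are -2 and -5, so Bob's minimax is -5. These differ, so the equilibrium is in mixed strategies.
Let Alice play r1 with probability p. Bob is indifferent when −11p − 2(1−p) = −5p − 14(1−p), giving p = 2/3.

2/3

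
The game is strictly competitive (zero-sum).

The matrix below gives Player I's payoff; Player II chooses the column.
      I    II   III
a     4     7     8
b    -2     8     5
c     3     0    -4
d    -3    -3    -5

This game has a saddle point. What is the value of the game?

4

Row minima: 4, -2, -4, -5 → Player I's maximin is 4.
Column maxima: 4, 8, 8 → Player II's minimax is 4.
They coincide at (a, I), so the value is 4.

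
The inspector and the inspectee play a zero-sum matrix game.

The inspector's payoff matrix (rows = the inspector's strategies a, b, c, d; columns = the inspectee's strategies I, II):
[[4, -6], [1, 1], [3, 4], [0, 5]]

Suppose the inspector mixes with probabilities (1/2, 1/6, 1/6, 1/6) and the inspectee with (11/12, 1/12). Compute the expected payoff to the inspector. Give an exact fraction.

7/3

Against (11/12, 1/12), each row's expected payoff is a: 19/6; b: 1; c: 37/12; d: 5/12.
Taking the (1/2, 1/6, 1/6, 1/6)-weighted average: (1/2)·(19/6) + (1/6)·(1) + (1/6)·(37/12) + (1/6)·(5/12) = 7/3.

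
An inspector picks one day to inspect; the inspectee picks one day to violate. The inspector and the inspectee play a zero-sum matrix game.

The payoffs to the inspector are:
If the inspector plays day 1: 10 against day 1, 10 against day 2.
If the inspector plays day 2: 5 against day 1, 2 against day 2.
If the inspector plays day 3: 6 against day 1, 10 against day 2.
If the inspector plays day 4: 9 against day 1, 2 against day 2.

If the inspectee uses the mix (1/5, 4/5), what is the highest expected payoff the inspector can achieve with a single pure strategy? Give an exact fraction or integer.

day 1: (10)·(1/5) + (10)·(4/5) = 10.
day 2: (5)·(1/5) + (2)·(4/5) = 13/5.
day 3: (6)·(1/5) + (10)·(4/5) = 46/5.
day 4: (9)·(1/5) + (2)·(4/5) = 17/5.
The best pure response is day 1 with expected payoff 10.

10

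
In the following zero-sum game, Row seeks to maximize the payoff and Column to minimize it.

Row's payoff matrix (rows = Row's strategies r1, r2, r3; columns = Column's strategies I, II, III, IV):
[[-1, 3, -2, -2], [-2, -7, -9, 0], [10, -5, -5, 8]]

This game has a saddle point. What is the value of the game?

-2

Row minima: -2, -9, -5 → Row's maximin is -2.
Column maxima: 10, 3, -2, 8 → Column's minimax is -2.
They coincide at (r1, III), so the value is -2.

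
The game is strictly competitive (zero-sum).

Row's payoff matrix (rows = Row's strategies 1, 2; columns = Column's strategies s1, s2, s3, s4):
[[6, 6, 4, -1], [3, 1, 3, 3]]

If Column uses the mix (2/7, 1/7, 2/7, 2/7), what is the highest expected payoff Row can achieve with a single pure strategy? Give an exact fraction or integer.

24/7

1: (6)·(2/7) + (6)·(1/7) + (4)·(2/7) + (-1)·(2/7) = 24/7.
2: (3)·(2/7) + (1)·(1/7) + (3)·(2/7) + (3)·(2/7) = 19/7.
The best pure response is 1 with expected payoff 24/7.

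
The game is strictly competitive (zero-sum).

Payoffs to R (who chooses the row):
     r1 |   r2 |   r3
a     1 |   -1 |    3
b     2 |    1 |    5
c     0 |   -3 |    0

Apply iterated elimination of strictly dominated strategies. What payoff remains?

Row c is strictly dominated by row a (1>0, -1>-3, 3>0); eliminate c.
Row a is strictly dominated by row b (2>1, 1>-1, 5>3); eliminate a.
Column r3 is strictly dominated by r1 for C (2<5); eliminate r3.
Column r1 is strictly dominated by r2 for C (1<2); eliminate r1.
Only (b, r2) remains, with payoff 1.

1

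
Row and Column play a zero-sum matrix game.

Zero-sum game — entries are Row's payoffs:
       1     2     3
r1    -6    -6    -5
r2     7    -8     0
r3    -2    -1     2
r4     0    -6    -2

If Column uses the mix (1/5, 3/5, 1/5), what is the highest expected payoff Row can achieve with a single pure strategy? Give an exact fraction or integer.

r1: (-6)·(1/5) + (-6)·(3/5) + (-5)·(1/5) = -29/5.
r2: (7)·(1/5) + (-8)·(3/5) + (0)·(1/5) = -17/5.
r3: (-2)·(1/5) + (-1)·(3/5) + (2)·(1/5) = -3/5.
r4: (0)·(1/5) + (-6)·(3/5) + (-2)·(1/5) = -4.
The best pure response is r3 with expected payoff -3/5.

-3/5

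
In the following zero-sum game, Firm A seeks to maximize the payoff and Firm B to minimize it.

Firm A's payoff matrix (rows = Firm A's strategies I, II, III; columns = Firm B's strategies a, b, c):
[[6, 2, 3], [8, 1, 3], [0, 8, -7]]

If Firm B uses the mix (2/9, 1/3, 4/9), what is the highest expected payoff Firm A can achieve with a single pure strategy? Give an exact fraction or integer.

I: (6)·(2/9) + (2)·(1/3) + (3)·(4/9) = 10/3.
II: (8)·(2/9) + (1)·(1/3) + (3)·(4/9) = 31/9.
III: (0)·(2/9) + (8)·(1/3) + (-7)·(4/9) = -4/9.
The best pure response is II with expected payoff 31/9.

31/9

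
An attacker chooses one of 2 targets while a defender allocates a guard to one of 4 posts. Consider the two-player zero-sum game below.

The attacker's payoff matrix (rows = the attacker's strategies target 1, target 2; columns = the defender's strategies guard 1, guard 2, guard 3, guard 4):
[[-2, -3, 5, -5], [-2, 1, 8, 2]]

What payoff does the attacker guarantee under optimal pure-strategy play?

Row minima: -5, -2 → the attacker's maximin is -2.
Column maxima: -2, 1, 8, 2 → the defender's minimax is -2.
They coincide at (target 2, guard 1), so the value is -2.

-2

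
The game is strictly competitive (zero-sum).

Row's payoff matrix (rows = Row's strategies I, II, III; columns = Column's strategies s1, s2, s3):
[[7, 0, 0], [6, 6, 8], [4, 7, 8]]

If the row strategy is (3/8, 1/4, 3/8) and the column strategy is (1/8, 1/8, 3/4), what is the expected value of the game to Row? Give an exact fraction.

159/32

Against (1/8, 1/8, 3/4), each row's expected payoff is I: 7/8; II: 15/2; III: 59/8.
Taking the (3/8, 1/4, 3/8)-weighted average: (3/8)·(7/8) + (1/4)·(15/2) + (3/8)·(59/8) = 159/32.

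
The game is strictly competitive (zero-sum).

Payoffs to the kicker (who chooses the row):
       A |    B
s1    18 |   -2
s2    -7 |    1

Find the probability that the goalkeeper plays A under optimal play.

3/28

Row minima are -2 and -7, so the kicker's maximin is -2; column maxima are 18 and 1, so the goalkeeper's minimax is 1. These differ, so the equilibrium is in mixed strategies.
Let the goalkeeper play A with probability q. The kicker is indifferent when 18q − 2(1−q) = −7q + (1−q), giving q = 3/28.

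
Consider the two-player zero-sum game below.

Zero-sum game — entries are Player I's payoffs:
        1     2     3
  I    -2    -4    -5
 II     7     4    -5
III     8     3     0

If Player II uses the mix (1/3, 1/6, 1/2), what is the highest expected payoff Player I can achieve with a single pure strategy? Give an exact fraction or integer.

19/6

I: (-2)·(1/3) + (-4)·(1/6) + (-5)·(1/2) = -23/6.
II: (7)·(1/3) + (4)·(1/6) + (-5)·(1/2) = 1/2.
III: (8)·(1/3) + (3)·(1/6) + (0)·(1/2) = 19/6.
The best pure response is III with expected payoff 19/6.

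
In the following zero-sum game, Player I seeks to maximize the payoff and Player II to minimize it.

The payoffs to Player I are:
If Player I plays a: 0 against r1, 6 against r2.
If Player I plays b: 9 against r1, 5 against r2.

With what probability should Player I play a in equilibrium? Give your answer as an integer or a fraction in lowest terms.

2/5

Row minima are 0 and 5, so Player I's maximin is 5; column maxima are 9 and 6, so Player II's minimax is 6. These differ, so the equilibrium is in mixed strategies.
Let Player I play a with probability p. Player II is indifferent when 9(1−p) = 6p + 5(1−p), giving p = 2/5.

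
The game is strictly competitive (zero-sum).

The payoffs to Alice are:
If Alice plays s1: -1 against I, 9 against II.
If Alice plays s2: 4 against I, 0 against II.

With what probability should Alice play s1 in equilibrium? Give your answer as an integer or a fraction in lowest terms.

2/7

Row minima are -1 and 0, so Alice's maximin is 0; column maxima are 4 and 9, so Bob's minimax is 4. These differ, so the equilibrium is in mixed strategies.
Let Alice play s1 with probability p. Bob is indifferent when −p + 4(1−p) = 9p, giving p = 2/7.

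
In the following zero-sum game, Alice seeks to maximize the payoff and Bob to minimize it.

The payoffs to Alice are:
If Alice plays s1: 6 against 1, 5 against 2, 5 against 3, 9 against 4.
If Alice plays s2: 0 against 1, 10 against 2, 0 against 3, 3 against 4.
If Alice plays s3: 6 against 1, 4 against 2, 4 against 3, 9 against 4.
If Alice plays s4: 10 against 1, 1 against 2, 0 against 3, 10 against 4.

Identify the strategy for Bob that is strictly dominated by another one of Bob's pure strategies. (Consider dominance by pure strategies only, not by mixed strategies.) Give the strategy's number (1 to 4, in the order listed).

4

Bob prefers columns that give Alice less. Compare 4 with 3: 5 < 9, 0 < 3, 4 < 9, 0 < 10.
So 3 strictly dominates 4 for Bob; 4 is strictly dominated.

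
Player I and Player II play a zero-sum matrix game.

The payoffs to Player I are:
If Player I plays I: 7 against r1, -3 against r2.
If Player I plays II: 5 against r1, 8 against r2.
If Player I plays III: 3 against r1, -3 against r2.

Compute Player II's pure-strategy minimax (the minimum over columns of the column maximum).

7

The worst case (largest entry) in each column is r1: 7, r2: 8.
The best (smallest) of these is 7.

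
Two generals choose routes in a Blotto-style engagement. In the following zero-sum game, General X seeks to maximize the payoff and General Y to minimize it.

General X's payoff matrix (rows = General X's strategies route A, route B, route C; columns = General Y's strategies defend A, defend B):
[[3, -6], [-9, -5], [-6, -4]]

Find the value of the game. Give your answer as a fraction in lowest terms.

-48/11

Row route B is strictly dominated by row route C, so General X never plays it.
The remaining 2×2 game on (route A, route C) × (defend A, defend B) has no saddle point. Let General X play route A with probability p; indifference gives 3p − 6(1−p) = −6p − 4(1−p), so p = 2/11.
Similarly General Y's optimal q on defend A is 2/11, and the value is 3·(2/11) + (-6)·(9/11) = -48/11.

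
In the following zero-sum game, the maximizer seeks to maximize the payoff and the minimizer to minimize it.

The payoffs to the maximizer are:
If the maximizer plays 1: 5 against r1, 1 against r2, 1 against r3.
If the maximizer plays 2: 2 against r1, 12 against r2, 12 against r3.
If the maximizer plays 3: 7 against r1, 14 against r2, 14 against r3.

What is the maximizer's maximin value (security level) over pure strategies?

The worst-case payoff for each row is 1: 1, 2: 2, 3: 7.
The best of these is 7.

7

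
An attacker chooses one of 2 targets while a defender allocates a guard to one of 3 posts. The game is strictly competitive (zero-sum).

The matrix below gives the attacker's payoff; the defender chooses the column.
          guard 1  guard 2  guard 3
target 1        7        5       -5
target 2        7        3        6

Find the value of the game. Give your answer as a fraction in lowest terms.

45/13

Column guard 1 is strictly dominated by guard 2 for the defender (it gives the attacker more in every row).
The remaining 2×2 game on (target 1, target 2) × (guard 2, guard 3) has no saddle point. Let the attacker play target 1 with probability p; indifference gives 5p + 3(1−p) = −5p + 6(1−p), so p = 3/13.
Similarly the defender's optimal q on guard 2 is 11/13, and the value is 5·(11/13) + (-5)·(2/13) = 45/13.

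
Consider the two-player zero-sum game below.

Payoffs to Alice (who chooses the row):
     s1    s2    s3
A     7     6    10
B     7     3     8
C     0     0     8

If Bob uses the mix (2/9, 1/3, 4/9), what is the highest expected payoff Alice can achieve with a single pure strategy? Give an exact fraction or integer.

8

A: (7)·(2/9) + (6)·(1/3) + (10)·(4/9) = 8.
B: (7)·(2/9) + (3)·(1/3) + (8)·(4/9) = 55/9.
C: (0)·(2/9) + (0)·(1/3) + (8)·(4/9) = 32/9.
The best pure response is A with expected payoff 8.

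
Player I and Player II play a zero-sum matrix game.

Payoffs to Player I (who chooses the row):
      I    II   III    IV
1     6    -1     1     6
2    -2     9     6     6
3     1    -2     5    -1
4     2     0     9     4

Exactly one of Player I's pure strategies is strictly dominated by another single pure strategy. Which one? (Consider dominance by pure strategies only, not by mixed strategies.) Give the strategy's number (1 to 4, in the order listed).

Compare 3 with 4: 2 > 1, 0 > -2, 9 > 5, 4 > -1.
So 4 strictly dominates 3 for Player I; 3 is strictly dominated.

3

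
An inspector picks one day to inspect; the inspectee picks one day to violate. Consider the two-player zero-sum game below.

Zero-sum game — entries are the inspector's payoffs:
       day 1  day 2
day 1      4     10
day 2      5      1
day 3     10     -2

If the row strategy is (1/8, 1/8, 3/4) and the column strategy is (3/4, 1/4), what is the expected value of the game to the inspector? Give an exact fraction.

Against (3/4, 1/4), each row's expected payoff is day 1: 11/2; day 2: 4; day 3: 7.
Taking the (1/8, 1/8, 3/4)-weighted average: (1/8)·(11/2) + (1/8)·(4) + (3/4)·(7) = 103/16.

103/16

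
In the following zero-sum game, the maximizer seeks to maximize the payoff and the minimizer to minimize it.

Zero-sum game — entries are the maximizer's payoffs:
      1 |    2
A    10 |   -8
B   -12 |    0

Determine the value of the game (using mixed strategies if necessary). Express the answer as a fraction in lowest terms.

-16/5

Row minima are -8 and -12, so the maximizer's maximin is -8; column maxima are 10 and 0, so the minimizer's minimax is 0. These differ, so the equilibrium is in mixed strategies.
Let the maximizer play A with probability p. The minimizer is indifferent when 10p − 12(1−p) = −8p, giving p = 2/5.
Let the minimizer play 1 with probability q. The maximizer is indifferent when 10q − 8(1−q) = −12q, giving q = 4/15.
The value is 10·(4/15) + (-8)·(11/15) = -16/5.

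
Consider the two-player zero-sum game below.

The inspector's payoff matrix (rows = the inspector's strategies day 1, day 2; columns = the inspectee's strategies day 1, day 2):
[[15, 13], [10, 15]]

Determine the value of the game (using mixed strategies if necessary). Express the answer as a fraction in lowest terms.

95/7

Row minima are 13 and 10, so the inspector's maximin is 13; column maxima are 15 and 15, so the inspectee's minimax is 15. These differ, so the equilibrium is in mixed strategies.
Let the inspector play day 1 with probability p. The inspectee is indifferent when 15p + 10(1−p) = 13p + 15(1−p), giving p = 5/7.
Let the inspectee play day 1 with probability q. The inspector is indifferent when 15q + 13(1−q) = 10q + 15(1−q), giving q = 2/7.
The value is 15·(2/7) + (13)·(5/7) = 95/7.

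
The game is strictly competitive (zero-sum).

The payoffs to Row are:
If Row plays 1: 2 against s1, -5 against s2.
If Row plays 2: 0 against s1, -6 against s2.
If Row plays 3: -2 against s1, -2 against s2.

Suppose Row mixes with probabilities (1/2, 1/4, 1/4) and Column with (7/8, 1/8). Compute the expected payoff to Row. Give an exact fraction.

Against (7/8, 1/8), each row's expected payoff is 1: 9/8; 2: -3/4; 3: -2.
Taking the (1/2, 1/4, 1/4)-weighted average: (1/2)·(9/8) + (1/4)·(-3/4) + (1/4)·(-2) = -1/8.

-1/8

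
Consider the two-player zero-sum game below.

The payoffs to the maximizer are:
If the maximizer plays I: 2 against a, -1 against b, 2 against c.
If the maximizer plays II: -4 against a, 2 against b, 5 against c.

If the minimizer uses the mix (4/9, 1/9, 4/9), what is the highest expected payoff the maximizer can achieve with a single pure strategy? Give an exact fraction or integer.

I: (2)·(4/9) + (-1)·(1/9) + (2)·(4/9) = 5/3.
II: (-4)·(4/9) + (2)·(1/9) + (5)·(4/9) = 2/3.
The best pure response is I with expected payoff 5/3.

5/3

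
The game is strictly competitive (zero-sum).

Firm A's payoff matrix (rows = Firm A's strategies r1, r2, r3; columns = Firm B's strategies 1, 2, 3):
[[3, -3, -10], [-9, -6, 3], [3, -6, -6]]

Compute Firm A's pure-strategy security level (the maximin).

The worst-case payoff for each row is r1: -10, r2: -9, r3: -6.
The best of these is -6.

-6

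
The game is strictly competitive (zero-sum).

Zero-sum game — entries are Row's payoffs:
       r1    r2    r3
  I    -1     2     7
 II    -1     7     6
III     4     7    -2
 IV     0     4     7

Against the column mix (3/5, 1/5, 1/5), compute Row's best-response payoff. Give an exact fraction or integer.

I: (-1)·(3/5) + (2)·(1/5) + (7)·(1/5) = 6/5.
II: (-1)·(3/5) + (7)·(1/5) + (6)·(1/5) = 2.
III: (4)·(3/5) + (7)·(1/5) + (-2)·(1/5) = 17/5.
IV: (0)·(3/5) + (4)·(1/5) + (7)·(1/5) = 11/5.
The best pure response is III with expected payoff 17/5.

17/5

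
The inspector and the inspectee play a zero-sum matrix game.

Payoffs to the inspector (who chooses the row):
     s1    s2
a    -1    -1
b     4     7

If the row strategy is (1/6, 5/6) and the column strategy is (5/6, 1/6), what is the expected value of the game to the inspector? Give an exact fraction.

43/12

Against (5/6, 1/6), each row's expected payoff is a: -1; b: 9/2.
Taking the (1/6, 5/6)-weighted average: (1/6)·(-1) + (5/6)·(9/2) = 43/12.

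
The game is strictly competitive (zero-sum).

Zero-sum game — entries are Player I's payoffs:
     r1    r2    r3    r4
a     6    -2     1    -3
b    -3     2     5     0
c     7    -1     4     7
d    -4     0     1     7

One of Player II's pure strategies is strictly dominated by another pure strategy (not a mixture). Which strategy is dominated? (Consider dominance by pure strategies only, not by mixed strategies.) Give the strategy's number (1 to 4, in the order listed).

3

Player II prefers columns that give Player I less. Compare r3 with r2: -2 < 1, 2 < 5, -1 < 4, 0 < 1.
So r2 strictly dominates r3 for Player II; r3 is strictly dominated.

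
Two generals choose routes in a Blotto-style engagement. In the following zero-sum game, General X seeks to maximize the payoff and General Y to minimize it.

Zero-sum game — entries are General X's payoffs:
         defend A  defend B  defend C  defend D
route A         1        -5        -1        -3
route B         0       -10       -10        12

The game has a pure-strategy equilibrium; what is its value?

Row minima: -5, -10 → General X's maximin is -5.
Column maxima: 1, -5, -1, 12 → General Y's minimax is -5.
They coincide at (route A, defend B), so the value is -5.

-5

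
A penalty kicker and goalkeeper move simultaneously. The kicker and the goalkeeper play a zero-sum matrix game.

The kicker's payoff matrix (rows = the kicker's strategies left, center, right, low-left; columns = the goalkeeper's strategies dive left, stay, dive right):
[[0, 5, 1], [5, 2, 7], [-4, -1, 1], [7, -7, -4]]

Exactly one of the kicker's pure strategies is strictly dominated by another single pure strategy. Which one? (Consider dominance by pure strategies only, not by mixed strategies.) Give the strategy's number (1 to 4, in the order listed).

3

Compare right with center: 5 > -4, 2 > -1, 7 > 1.
So center strictly dominates right for the kicker; right is strictly dominated.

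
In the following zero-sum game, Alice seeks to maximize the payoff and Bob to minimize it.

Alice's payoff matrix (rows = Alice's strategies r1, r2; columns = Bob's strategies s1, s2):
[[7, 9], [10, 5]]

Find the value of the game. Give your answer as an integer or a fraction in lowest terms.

Row minima are 7 and 5, so Alice's maximin is 7; column maxima are 10 and 9, so Bob's minimax is 9. These differ, so the equilibrium is in mixed strategies.
Let Alice play r1 with probability p. Bob is indifferent when 7p + 10(1−p) = 9p + 5(1−p), giving p = 5/7.
Let Bob play s1 with probability q. Alice is indifferent when 7q + 9(1−q) = 10q + 5(1−q), giving q = 4/7.
The value is 7·(4/7) + (9)·(3/7) = 55/7.

55/7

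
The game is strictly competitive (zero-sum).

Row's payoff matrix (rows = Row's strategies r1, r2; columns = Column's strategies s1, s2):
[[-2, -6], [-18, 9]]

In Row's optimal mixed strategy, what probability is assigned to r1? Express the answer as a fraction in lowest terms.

27/31

Row minima are -6 and -18, so Row's maximin is -6; column maxima are -2 and 9, so Column's minimax is -2. These differ, so the equilibrium is in mixed strategies.
Let Row play r1 with probability p. Column is indifferent when −2p − 18(1−p) = −6p + 9(1−p), giving p = 27/31.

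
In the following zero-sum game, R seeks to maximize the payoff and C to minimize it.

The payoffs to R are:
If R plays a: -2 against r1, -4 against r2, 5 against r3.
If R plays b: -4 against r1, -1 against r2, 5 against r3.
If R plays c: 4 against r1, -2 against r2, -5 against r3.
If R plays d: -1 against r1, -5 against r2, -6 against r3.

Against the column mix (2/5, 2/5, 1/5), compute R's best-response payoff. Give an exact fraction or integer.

-1/5

a: (-2)·(2/5) + (-4)·(2/5) + (5)·(1/5) = -7/5.
b: (-4)·(2/5) + (-1)·(2/5) + (5)·(1/5) = -1.
c: (4)·(2/5) + (-2)·(2/5) + (-5)·(1/5) = -1/5.
d: (-1)·(2/5) + (-5)·(2/5) + (-6)·(1/5) = -18/5.
The best pure response is c with expected payoff -1/5.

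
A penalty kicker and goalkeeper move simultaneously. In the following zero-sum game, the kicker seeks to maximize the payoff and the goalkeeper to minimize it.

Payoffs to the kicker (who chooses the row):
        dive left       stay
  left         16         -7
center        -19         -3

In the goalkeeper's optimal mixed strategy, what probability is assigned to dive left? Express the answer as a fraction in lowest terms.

Row minima are -7 and -19, so the kicker's maximin is -7; column maxima are 16 and -3, so the goalkeeper's minimax is -3. These differ, so the equilibrium is in mixed strategies.
Let the goalkeeper play dive left with probability q. The kicker is indifferent when 16q − 7(1−q) = −19q − 3(1−q), giving q = 4/39.

4/39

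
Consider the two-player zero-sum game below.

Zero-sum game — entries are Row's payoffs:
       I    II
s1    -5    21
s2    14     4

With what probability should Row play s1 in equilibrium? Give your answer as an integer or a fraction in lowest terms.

Row minima are -5 and 4, so Row's maximin is 4; column maxima are 14 and 21, so Column's minimax is 14. These differ, so the equilibrium is in mixed strategies.
Let Row play s1 with probability p. Column is indifferent when −5p + 14(1−p) = 21p + 4(1−p), giving p = 5/18.

5/18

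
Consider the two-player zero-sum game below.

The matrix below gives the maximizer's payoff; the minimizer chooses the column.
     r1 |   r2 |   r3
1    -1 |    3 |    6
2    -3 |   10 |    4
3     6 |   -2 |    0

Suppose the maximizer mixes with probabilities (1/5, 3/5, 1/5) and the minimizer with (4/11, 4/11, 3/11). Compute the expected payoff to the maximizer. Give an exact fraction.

162/55

Against (4/11, 4/11, 3/11), each row's expected payoff is 1: 26/11; 2: 40/11; 3: 16/11.
Taking the (1/5, 3/5, 1/5)-weighted average: (1/5)·(26/11) + (3/5)·(40/11) + (1/5)·(16/11) = 162/55.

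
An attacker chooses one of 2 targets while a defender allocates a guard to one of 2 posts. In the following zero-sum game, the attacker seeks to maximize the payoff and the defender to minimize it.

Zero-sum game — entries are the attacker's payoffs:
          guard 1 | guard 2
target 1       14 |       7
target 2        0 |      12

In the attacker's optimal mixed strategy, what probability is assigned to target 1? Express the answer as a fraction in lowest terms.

Row minima are 7 and 0, so the attacker's maximin is 7; column maxima are 14 and 12, so the defender's minimax is 12. These differ, so the equilibrium is in mixed strategies.
Let the attacker play target 1 with probability p. The defender is indifferent when 14p = 7p + 12(1−p), giving p = 12/19.

12/19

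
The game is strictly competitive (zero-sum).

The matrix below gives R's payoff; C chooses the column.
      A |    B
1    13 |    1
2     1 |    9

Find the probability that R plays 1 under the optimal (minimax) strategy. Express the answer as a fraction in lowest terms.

2/5

Row minima are 1 and 1, so R's maximin is 1; column maxima are 13 and 9, so C's minimax is 9. These differ, so the equilibrium is in mixed strategies.
Let R play 1 with probability p. C is indifferent when 13p + (1−p) = p + 9(1−p), giving p = 2/5.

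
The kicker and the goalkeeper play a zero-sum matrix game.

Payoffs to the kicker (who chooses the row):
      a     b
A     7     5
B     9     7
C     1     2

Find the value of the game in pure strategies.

7

Row minima: 5, 7, 1 → the kicker's maximin is 7.
Column maxima: 9, 7 → the goalkeeper's minimax is 7.
They coincide at (B, b), so the value is 7.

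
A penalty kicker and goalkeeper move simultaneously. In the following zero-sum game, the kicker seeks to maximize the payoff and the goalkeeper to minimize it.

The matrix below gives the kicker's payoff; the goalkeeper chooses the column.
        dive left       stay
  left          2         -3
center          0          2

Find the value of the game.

Row minima are -3 and 0, so the kicker's maximin is 0; column maxima are 2 and 2, so the goalkeeper's minimax is 2. These differ, so the equilibrium is in mixed strategies.
Let the kicker play left with probability p. The goalkeeper is indifferent when 2p = −3p + 2(1−p), giving p = 2/7.
Let the goalkeeper play dive left with probability q. The kicker is indifferent when 2q − 3(1−q) = 2(1−q), giving q = 5/7.
The value is 2·(5/7) + (-3)·(2/7) = 4/7.

4/7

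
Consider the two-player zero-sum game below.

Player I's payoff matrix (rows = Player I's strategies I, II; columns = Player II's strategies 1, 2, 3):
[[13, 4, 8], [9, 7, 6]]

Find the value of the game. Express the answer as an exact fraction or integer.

Column 1 is strictly dominated by 3 for Player II (it gives Player I more in every row).
The remaining 2×2 game on (I, II) × (2, 3) has no saddle point. Let Player I play I with probability p; indifference gives 4p + 7(1−p) = 8p + 6(1−p), so p = 1/5.
Similarly Player II's optimal q on 2 is 2/5, and the value is 4·(2/5) + (8)·(3/5) = 32/5.

32/5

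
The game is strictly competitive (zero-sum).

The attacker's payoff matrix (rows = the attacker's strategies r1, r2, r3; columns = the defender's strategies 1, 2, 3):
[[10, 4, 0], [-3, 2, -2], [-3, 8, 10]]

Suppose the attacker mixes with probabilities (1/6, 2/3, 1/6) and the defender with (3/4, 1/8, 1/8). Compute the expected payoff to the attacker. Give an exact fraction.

Against (3/4, 1/8, 1/8), each row's expected payoff is r1: 8; r2: -9/4; r3: 0.
Taking the (1/6, 2/3, 1/6)-weighted average: (1/6)·(8) + (2/3)·(-9/4) + (1/6)·(0) = -1/6.

-1/6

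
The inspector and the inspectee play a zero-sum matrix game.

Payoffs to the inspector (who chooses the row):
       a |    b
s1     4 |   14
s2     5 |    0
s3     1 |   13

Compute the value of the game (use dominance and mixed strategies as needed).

14/3

Row s3 is strictly dominated by row s1, so the inspector never plays it.
The remaining 2×2 game on (s1, s2) × (a, b) has no saddle point. Let the inspector play s1 with probability p; indifference gives 4p + 5(1−p) = 14p, so p = 1/3.
Similarly the inspectee's optimal q on a is 14/15, and the value is 4·(14/15) + (14)·(1/15) = 14/3.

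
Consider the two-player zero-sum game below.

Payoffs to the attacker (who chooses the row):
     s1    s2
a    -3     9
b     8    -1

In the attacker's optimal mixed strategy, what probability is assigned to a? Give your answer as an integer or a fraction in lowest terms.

3/7

Row minima are -3 and -1, so the attacker's maximin is -1; column maxima are 8 and 9, so the defender's minimax is 8. These differ, so the equilibrium is in mixed strategies.
Let the attacker play a with probability p. The defender is indifferent when −3p + 8(1−p) = 9p − (1−p), giving p = 3/7.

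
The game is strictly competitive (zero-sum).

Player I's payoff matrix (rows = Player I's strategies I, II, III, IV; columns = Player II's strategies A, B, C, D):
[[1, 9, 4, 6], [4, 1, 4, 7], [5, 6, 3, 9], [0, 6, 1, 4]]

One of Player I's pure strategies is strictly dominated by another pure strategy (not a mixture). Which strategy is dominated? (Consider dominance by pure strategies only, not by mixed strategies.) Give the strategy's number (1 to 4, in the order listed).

4

Compare IV with I: 1 > 0, 9 > 6, 4 > 1, 6 > 4.
So I strictly dominates IV for Player I; IV is strictly dominated.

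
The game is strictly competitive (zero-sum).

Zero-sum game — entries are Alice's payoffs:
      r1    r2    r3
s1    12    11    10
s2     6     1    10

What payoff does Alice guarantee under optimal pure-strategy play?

Row minima: 10, 1 → Alice's maximin is 10.
Column maxima: 12, 11, 10 → Bob's minimax is 10.
They coincide at (s1, r3), so the value is 10.

10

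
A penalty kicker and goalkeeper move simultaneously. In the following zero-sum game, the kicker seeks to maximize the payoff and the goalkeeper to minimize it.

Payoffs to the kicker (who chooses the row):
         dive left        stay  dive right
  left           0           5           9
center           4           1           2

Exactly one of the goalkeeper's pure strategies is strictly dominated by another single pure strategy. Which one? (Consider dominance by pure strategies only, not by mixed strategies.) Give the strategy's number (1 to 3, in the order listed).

The goalkeeper prefers columns that give the kicker less. Compare dive right with stay: 5 < 9, 1 < 2.
So stay strictly dominates dive right for the goalkeeper; dive right is strictly dominated.

3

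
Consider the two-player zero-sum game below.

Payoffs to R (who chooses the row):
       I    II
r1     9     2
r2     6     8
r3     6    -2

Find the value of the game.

20/3

Row r3 is strictly dominated by row r1, so R never plays it.
The remaining 2×2 game on (r1, r2) × (I, II) has no saddle point. Let R play r1 with probability p; indifference gives 9p + 6(1−p) = 2p + 8(1−p), so p = 2/9.
Similarly C's optimal q on I is 2/3, and the value is 9·(2/3) + (2)·(1/3) = 20/3.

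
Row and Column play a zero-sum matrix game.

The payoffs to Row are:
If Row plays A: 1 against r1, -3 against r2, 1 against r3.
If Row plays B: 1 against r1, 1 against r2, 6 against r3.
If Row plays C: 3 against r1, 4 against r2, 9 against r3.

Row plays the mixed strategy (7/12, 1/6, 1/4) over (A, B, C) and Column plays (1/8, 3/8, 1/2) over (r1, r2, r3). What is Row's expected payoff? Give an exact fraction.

181/96

Against (1/8, 3/8, 1/2), each row's expected payoff is A: -1/2; B: 7/2; C: 51/8.
Taking the (7/12, 1/6, 1/4)-weighted average: (7/12)·(-1/2) + (1/6)·(7/2) + (1/4)·(51/8) = 181/96.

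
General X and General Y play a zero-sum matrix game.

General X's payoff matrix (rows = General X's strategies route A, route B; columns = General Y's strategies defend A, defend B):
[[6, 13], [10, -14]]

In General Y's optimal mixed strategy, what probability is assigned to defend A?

Row minima are 6 and -14, so General X's maximin is 6; column maxima are 10 and 13, so General Y's minimax is 10. These differ, so the equilibrium is in mixed strategies.
Let General Y play defend A with probability q. General X is indifferent when 6q + 13(1−q) = 10q − 14(1−q), giving q = 27/31.

27/31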